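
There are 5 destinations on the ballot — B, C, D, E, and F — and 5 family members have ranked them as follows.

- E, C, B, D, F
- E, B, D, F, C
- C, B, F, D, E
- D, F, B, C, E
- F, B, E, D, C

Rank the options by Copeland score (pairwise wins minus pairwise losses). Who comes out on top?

Pairwise results:
  B vs C: B wins 3–2.
  B vs D: B wins 4–1.
  B vs E: B wins 3–2.
  B vs F: B wins 3–2.
  C vs D: D wins 3–2.
  C vs E: E wins 3–2.
  C vs F: F wins 3–2.
  D vs E: E wins 3–2.
  D vs F: D wins 3–2.
  E vs F: F wins 3–2.
Copeland scores (wins − losses):
  B: 4 − 0 = 4
  C: 0 − 4 = -4
  D: 2 − 2 = 0
  E: 2 − 2 = 0
  F: 2 − 2 = 0
B has the best Copeland score.

B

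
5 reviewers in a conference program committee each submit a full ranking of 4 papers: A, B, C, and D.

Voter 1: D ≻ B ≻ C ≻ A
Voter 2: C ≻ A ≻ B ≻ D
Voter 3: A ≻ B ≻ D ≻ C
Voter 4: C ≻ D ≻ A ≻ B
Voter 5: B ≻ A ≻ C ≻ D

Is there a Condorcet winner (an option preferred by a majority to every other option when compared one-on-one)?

Head-to-head results (5 voters total):
A vs B: A wins 3–2.
A vs C: C wins 3–2.
A vs D: A wins 3–2.
B vs C: B wins 3–2.
B vs D: B wins 3–2.
C vs D: C wins 3–2.
No candidate beats all others: A beats B beats C beats A, a majority cycle.

No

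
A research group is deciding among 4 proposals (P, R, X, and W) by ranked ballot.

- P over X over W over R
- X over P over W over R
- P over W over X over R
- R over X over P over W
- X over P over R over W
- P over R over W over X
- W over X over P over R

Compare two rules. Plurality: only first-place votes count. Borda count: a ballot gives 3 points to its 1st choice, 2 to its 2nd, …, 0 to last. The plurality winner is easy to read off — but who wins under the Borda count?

Plurality first-place counts: P 3, R 1, X 2, W 1 → P.
Borda totals: P 15, R 6, X 13, W 8 → P.

P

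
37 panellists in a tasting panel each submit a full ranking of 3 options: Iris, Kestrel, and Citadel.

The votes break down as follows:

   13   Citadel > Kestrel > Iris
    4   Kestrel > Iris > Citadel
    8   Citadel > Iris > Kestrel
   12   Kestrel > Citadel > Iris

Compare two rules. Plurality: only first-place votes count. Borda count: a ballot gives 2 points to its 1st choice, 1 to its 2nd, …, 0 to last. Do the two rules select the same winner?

Yes

Plurality first-place counts: Iris 0, Kestrel 16, Citadel 21 → Citadel.
Borda totals: Iris 12, Kestrel 45, Citadel 54 → Citadel.
The two rules agree on Citadel.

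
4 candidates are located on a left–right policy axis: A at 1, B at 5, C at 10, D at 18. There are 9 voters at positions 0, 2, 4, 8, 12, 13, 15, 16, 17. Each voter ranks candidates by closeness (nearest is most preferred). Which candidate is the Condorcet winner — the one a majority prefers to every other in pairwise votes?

With single-peaked preferences on a line, the Condorcet winner is the candidate closest to the median voter.
The median voter (position 12) is closest to C at 10.
Check: C vs D — voters closer to C: 6 of 9.

C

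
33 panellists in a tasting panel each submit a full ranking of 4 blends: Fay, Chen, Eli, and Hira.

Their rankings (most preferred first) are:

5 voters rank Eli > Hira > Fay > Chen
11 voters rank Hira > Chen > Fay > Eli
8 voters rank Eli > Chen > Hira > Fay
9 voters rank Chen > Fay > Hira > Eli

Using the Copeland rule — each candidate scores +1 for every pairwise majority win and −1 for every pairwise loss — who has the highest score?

Chen

Pairwise results:
  Fay vs Chen: Chen wins 28–5.
  Fay vs Eli: Fay wins 20–13.
  Fay vs Hira: Hira wins 24–9.
  Chen vs Eli: Chen wins 20–13.
  Chen vs Hira: Chen wins 17–16.
  Eli vs Hira: Hira wins 20–13.
Copeland scores (wins − losses):
  Fay: 1 − 2 = -1
  Chen: 3 − 0 = 3
  Eli: 0 − 3 = -3
  Hira: 2 − 1 = 1
Chen has the best Copeland score.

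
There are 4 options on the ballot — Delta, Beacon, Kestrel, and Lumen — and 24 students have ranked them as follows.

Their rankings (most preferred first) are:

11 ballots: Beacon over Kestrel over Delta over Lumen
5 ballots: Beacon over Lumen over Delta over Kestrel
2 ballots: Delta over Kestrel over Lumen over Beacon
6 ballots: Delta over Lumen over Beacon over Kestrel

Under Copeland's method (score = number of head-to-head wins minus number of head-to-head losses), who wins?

Pairwise results:
  Delta vs Beacon: Beacon wins 16–8.
  Delta vs Kestrel: Delta wins 13–11.
  Delta vs Lumen: Delta wins 19–5.
  Beacon vs Kestrel: Beacon wins 22–2.
  Beacon vs Lumen: Beacon wins 16–8.
  Kestrel vs Lumen: Kestrel wins 13–11.
Copeland scores (wins − losses):
  Delta: 2 − 1 = 1
  Beacon: 3 − 0 = 3
  Kestrel: 1 − 2 = -1
  Lumen: 0 − 3 = -3
Beacon has the best Copeland score.

Beacon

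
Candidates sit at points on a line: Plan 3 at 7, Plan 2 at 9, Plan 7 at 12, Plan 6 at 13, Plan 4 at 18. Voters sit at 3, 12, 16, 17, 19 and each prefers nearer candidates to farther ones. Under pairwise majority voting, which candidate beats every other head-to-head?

Plan 4

With single-peaked preferences on a line, the Condorcet winner is the candidate closest to the median voter.
The median voter (position 16) is closest to Plan 4 at 18.
Check: Plan 4 vs Plan 6 — voters closer to Plan 4: 3 of 5.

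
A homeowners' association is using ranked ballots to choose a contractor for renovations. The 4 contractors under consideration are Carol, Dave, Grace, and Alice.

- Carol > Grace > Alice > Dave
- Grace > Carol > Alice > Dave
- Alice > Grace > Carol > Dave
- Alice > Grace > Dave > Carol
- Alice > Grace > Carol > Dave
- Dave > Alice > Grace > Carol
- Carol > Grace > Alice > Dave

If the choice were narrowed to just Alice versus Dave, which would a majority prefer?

Alice

Ballots ranking Alice above Dave: 6.
Ballots ranking Dave above Alice: 1.
Alice wins the head-to-head, 6–1.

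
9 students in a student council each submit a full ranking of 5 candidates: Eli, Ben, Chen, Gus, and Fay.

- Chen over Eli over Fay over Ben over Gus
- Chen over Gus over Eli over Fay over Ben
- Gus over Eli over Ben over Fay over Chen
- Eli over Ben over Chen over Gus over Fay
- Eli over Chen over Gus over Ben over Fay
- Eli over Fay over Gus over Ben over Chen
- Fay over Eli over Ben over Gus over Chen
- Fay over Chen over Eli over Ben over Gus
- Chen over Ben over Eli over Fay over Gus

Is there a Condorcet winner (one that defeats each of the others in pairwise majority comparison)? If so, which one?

Head-to-head results (9 voters total):
Eli vs Ben: Eli wins 8–1.
Eli vs Chen: Eli wins 5–4.
Eli vs Gus: Eli wins 7–2.
Eli vs Fay: Eli wins 7–2.
Ben vs Chen: Chen wins 5–4.
Ben vs Gus: Ben wins 5–4.
Ben vs Fay: Fay wins 5–4.
Chen vs Gus: Chen wins 6–3.
Chen vs Fay: Chen wins 5–4.
Gus vs Fay: Fay wins 5–4.
Eli beats each rival — Ben (8–1), Chen (5–4), Gus (7–2), Fay (7–2) — so Eli is the Condorcet winner.

Eli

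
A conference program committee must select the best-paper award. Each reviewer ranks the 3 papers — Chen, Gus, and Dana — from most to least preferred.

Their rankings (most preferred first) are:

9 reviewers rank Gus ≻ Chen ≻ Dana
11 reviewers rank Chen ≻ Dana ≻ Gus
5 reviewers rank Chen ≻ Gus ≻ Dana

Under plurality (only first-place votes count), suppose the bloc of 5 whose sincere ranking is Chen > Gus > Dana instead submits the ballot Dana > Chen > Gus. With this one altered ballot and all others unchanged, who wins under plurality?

First-place totals with the altered ballot: Chen 11, Gus 9, Dana 5.
The winner is unchanged: still Chen.

Chen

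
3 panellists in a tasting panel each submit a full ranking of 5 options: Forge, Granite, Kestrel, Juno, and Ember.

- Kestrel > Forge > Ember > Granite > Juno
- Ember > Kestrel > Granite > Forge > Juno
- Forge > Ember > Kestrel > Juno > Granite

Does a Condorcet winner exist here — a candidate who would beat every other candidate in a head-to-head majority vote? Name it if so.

Head-to-head results (3 voters total):
Forge vs Granite: Forge wins 2–1.
Forge vs Kestrel: Kestrel wins 2–1.
Forge vs Juno: Forge wins 3–0.
Forge vs Ember: Forge wins 2–1.
Granite vs Kestrel: Kestrel wins 3–0.
Granite vs Juno: Granite wins 2–1.
Granite vs Ember: Ember wins 3–0.
Kestrel vs Juno: Kestrel wins 3–0.
Kestrel vs Ember: Ember wins 2–1.
Juno vs Ember: Ember wins 3–0.
No candidate beats all others: Forge beats Ember beats Kestrel beats Forge, a majority cycle.

There is no Condorcet winner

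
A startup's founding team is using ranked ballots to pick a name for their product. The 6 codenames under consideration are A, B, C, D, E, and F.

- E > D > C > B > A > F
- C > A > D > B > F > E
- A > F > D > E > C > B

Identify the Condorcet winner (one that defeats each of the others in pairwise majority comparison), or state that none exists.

Head-to-head results (3 voters total):
A vs B: A wins 2–1.
A vs C: C wins 2–1.
A vs D: A wins 2–1.
A vs E: A wins 2–1.
A vs F: A wins 3–0.
B vs C: C wins 3–0.
B vs D: D wins 3–0.
B vs E: E wins 2–1.
B vs F: B wins 2–1.
C vs D: D wins 2–1.
C vs E: E wins 2–1.
C vs F: C wins 2–1.
D vs E: D wins 2–1.
D vs F: D wins 2–1.
E vs F: F wins 2–1.
No candidate beats all others: A beats D beats C beats A, a majority cycle.

No Condorcet winner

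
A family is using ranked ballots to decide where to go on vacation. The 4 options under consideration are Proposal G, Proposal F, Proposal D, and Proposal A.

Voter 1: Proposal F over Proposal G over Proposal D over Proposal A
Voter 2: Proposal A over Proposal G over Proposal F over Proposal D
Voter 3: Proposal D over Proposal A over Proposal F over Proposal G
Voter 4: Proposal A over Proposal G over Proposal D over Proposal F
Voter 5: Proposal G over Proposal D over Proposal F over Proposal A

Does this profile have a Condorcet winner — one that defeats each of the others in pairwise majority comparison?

Head-to-head results (5 voters total):
Proposal G vs Proposal F: Proposal G wins 3–2.
Proposal G vs Proposal D: Proposal G wins 4–1.
Proposal G vs Proposal A: Proposal A wins 3–2.
Proposal F vs Proposal D: Proposal D wins 3–2.
Proposal F vs Proposal A: Proposal A wins 3–2.
Proposal D vs Proposal A: Proposal D wins 3–2.
No candidate beats all others: Proposal G beats Proposal D beats Proposal A beats Proposal G, a majority cycle.

No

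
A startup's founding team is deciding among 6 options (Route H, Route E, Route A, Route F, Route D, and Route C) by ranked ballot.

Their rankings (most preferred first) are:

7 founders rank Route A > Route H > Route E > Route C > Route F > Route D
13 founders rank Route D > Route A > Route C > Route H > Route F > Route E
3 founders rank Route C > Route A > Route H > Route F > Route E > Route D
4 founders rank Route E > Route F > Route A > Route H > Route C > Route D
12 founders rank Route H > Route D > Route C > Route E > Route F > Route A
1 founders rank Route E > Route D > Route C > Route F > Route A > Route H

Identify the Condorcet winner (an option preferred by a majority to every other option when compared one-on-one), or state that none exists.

There is no Condorcet winner

Head-to-head results (40 voters total):
Route H vs Route E: Route H wins 35–5.
Route H vs Route A: Route A wins 28–12.
Route H vs Route F: Route H wins 35–5.
Route H vs Route D: Route H wins 26–14.
Route H vs Route C: Route H wins 23–17.
Route E vs Route A: Route A wins 23–17.
Route E vs Route F: Route E wins 24–16.
Route E vs Route D: Route D wins 25–15.
Route E vs Route C: Route C wins 28–12.
Route A vs Route F: Route A wins 23–17.
Route A vs Route D: Route D wins 26–14.
Route A vs Route C: Route A wins 24–16.
Route F vs Route D: Route D wins 26–14.
Route F vs Route C: Route C wins 36–4.
Route D vs Route C: Route D wins 26–14.
No candidate beats all others: Route H beats Route D beats Route A beats Route H, a majority cycle.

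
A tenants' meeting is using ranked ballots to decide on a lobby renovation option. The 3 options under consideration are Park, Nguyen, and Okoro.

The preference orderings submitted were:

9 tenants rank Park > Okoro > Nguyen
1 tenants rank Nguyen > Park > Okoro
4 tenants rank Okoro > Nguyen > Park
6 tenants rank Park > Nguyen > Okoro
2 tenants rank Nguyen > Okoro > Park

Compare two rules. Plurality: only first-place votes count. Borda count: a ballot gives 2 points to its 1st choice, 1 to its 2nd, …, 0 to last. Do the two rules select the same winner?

Yes

Plurality first-place counts: Park 15, Nguyen 3, Okoro 4 → Park.
Borda totals: Park 31, Nguyen 16, Okoro 19 → Park.
The two rules agree on Park.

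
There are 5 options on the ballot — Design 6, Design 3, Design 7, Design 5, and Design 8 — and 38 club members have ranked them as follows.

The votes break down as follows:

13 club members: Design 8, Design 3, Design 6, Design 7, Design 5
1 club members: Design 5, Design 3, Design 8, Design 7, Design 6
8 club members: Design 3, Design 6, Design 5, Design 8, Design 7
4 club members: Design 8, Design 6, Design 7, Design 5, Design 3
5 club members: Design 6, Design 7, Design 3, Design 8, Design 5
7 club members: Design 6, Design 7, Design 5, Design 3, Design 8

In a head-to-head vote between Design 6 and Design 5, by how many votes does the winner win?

36

Ballots ranking Design 6 above Design 5: 13+8+4+5+7 = 37.
Ballots ranking Design 5 above Design 6: 1.
Design 6 wins 37–1, a margin of 36.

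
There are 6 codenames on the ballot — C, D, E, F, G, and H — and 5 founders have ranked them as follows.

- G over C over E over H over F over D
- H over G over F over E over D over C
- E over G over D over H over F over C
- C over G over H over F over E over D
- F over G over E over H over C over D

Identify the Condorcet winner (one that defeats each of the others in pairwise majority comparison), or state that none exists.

G

Head-to-head results (5 voters total):
C vs D: C wins 3–2.
C vs E: E wins 3–2.
C vs F: F wins 3–2.
C vs G: G wins 4–1.
C vs H: H wins 3–2.
D vs E: E wins 5–0.
D vs F: F wins 4–1.
D vs G: G wins 5–0.
D vs H: H wins 4–1.
E vs F: F wins 3–2.
E vs G: G wins 4–1.
E vs H: E wins 3–2.
F vs G: G wins 4–1.
F vs H: H wins 4–1.
G vs H: G wins 4–1.
G beats each rival — C (4–1), D (5–0), E (4–1), F (4–1), H (4–1) — so G is the Condorcet winner.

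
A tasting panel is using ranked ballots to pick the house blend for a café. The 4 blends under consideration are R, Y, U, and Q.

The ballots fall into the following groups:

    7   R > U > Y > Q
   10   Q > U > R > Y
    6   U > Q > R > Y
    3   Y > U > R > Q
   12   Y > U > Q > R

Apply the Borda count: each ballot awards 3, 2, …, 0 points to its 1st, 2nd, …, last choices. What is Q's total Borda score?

54

Borda scores:
  R: 7·3 + 10·1 + 6·1 + 3·1 + 12·0 = 40
  Y: 7·1 + 10·0 + 6·0 + 3·3 + 12·3 = 52
  U: 7·2 + 10·2 + 6·3 + 3·2 + 12·2 = 82
  Q: 7·0 + 10·3 + 6·2 + 3·0 + 12·1 = 54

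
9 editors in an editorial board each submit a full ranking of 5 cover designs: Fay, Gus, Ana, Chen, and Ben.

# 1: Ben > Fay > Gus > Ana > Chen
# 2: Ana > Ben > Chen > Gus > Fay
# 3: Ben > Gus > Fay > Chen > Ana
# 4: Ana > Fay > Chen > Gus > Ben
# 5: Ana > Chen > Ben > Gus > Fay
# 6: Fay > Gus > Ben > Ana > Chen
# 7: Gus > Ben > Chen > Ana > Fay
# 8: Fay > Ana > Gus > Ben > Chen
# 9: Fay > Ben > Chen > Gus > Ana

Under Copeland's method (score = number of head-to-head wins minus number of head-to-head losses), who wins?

Ben

Pairwise results:
  Fay vs Gus: Fay wins 5–4.
  Fay vs Ana: Fay wins 5–4.
  Fay vs Chen: Fay wins 6–3.
  Fay vs Ben: Ben wins 5–4.
  Gus vs Ana: Gus wins 5–4.
  Gus vs Chen: Gus wins 5–4.
  Gus vs Ben: Ben wins 5–4.
  Ana vs Chen: Ana wins 6–3.
  Ana vs Ben: Ben wins 5–4.
  Chen vs Ben: Ben wins 7–2.
Copeland scores (wins − losses):
  Fay: 3 − 1 = 2
  Gus: 2 − 2 = 0
  Ana: 1 − 3 = -2
  Chen: 0 − 4 = -4
  Ben: 4 − 0 = 4
Ben has the best Copeland score.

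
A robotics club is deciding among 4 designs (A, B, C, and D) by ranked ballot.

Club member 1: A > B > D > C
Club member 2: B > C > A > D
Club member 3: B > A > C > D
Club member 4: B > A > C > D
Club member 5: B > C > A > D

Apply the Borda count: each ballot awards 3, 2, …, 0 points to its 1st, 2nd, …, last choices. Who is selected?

Borda scores:
  A: 3 + 1 + 2 + 2 + 1 = 9
  B: 2 + 3 + 3 + 3 + 3 = 14
  C: 0 + 2 + 1 + 1 + 2 = 6
  D: 1 + 0 + 0 + 0 + 0 = 1
B has the highest total.

B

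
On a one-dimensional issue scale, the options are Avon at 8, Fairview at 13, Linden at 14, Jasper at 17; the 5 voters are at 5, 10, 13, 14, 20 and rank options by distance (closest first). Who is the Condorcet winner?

Fairview

With single-peaked preferences on a line, the Condorcet winner is the candidate closest to the median voter.
The median voter (position 13) is closest to Fairview at 13.
Check: Fairview vs Jasper — voters closer to Fairview: 4 of 5.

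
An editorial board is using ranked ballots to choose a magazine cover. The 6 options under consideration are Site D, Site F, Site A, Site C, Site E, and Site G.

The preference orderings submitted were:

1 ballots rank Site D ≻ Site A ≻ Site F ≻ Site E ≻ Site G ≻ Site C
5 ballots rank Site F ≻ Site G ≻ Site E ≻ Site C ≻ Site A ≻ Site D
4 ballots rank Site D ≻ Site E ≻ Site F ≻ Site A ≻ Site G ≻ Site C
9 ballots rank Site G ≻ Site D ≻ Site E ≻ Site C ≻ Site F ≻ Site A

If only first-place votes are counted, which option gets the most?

Site G

First-place vote totals:
  Site D: 5
  Site F: 5
  Site A: 0
  Site C: 0
  Site E: 0
  Site G: 9
Site G has the most first-place votes.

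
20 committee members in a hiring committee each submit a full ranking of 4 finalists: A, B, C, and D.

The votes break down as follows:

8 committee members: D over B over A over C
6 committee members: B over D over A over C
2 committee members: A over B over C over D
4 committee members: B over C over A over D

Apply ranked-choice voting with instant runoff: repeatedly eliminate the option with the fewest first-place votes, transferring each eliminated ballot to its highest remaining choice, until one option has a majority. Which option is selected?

B

Round 1: B 10, D 8, A 2, C 0. C has the fewest and is eliminated.
Round 2: B 10, D 8, A 2. A has the fewest and is eliminated.
Round 3: B 12, D 8. B has a majority.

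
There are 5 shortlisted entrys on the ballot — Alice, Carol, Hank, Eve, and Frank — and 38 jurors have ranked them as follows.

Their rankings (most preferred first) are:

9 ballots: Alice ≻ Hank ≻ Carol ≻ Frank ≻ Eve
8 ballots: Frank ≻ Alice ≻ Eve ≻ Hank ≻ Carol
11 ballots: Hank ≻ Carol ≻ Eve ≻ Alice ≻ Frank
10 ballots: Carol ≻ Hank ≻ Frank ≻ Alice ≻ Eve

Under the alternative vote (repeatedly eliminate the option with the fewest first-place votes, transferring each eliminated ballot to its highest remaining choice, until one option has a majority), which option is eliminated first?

Round 1: Hank 11, Carol 10, Alice 9, Frank 8, Eve 0. Eve has the fewest and is eliminated.
Round 2: Hank 11, Carol 10, Alice 9, Frank 8. Frank has the fewest and is eliminated.
Round 3: Alice 17, Hank 11, Carol 10. Carol has the fewest and is eliminated.
Round 4: Hank 21, Alice 17. Hank has a majority.

Eve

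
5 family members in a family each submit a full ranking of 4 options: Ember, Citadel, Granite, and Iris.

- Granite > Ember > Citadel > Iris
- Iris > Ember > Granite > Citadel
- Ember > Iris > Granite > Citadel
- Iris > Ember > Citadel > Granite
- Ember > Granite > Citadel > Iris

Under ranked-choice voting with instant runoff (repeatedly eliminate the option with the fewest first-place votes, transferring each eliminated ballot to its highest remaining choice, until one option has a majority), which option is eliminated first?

Citadel

Round 1: Ember 2, Iris 2, Granite 1, Citadel 0. Citadel has the fewest and is eliminated.
Round 2: Ember 2, Iris 2, Granite 1. Granite has the fewest and is eliminated.
Round 3: Ember 3, Iris 2. Ember has a majority.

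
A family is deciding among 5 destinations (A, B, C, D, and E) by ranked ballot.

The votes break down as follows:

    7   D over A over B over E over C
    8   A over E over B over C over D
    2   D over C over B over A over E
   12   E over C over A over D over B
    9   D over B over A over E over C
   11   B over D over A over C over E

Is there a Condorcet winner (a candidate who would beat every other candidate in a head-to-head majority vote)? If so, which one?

D

Head-to-head results (49 voters total):
A vs B: A wins 27–22.
A vs C: A wins 35–14.
A vs D: D wins 29–20.
A vs E: A wins 37–12.
B vs C: B wins 35–14.
B vs D: D wins 30–19.
B vs E: B wins 29–20.
C vs D: D wins 29–20.
C vs E: E wins 36–13.
D vs E: D wins 29–20.
D beats each rival — A (29–20), B (30–19), C (29–20), E (29–20) — so D is the Condorcet winner.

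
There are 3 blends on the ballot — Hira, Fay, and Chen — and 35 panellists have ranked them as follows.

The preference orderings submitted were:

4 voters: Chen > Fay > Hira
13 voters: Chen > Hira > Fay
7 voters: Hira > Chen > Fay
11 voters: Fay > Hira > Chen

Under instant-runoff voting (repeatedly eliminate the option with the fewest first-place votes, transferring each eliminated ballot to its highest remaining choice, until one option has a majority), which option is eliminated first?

Hira

Round 1: Chen 17, Fay 11, Hira 7. Hira has the fewest and is eliminated.
Round 2: Chen 24, Fay 11. Chen has a majority.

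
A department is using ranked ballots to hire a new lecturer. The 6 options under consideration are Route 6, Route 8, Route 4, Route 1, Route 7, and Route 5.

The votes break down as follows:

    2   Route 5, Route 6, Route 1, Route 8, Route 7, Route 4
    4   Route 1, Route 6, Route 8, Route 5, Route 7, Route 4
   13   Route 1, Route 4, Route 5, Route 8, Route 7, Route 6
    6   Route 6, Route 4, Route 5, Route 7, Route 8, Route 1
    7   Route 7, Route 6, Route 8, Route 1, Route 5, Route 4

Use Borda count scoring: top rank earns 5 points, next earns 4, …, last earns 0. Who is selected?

Borda scores:
  Route 6: 2·4 + 4·4 + 13·0 + 6·5 + 7·4 = 82
  Route 8: 2·2 + 4·3 + 13·2 + 6·1 + 7·3 = 69
  Route 4: 2·0 + 4·0 + 13·4 + 6·4 + 7·0 = 76
  Route 1: 2·3 + 4·5 + 13·5 + 6·0 + 7·2 = 105
  Route 7: 2·1 + 4·1 + 13·1 + 6·2 + 7·5 = 66
  Route 5: 2·5 + 4·2 + 13·3 + 6·3 + 7·1 = 82
Route 1 has the highest total.

Route 1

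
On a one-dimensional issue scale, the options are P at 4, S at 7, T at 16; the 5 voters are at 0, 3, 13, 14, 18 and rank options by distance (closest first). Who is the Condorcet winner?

With single-peaked preferences on a line, the Condorcet winner is the candidate closest to the median voter.
The median voter (position 13) is closest to T at 16.
Check: T vs P — voters closer to T: 3 of 5.

T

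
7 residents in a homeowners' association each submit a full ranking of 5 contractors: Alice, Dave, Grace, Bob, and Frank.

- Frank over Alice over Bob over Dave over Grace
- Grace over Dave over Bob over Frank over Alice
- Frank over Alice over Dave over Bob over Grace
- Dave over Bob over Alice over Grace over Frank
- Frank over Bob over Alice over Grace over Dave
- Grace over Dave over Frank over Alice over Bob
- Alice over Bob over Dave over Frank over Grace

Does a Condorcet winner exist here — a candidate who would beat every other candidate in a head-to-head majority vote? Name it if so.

None — there is no Condorcet winner

Head-to-head results (7 voters total):
Alice vs Dave: Alice wins 4–3.
Alice vs Grace: Alice wins 5–2.
Alice vs Bob: Alice wins 4–3.
Alice vs Frank: Frank wins 5–2.
Dave vs Grace: Dave wins 4–3.
Dave vs Bob: Dave wins 4–3.
Dave vs Frank: Dave wins 4–3.
Grace vs Bob: Bob wins 5–2.
Grace vs Frank: Frank wins 4–3.
Bob vs Frank: Frank wins 4–3.
No candidate beats all others: Alice beats Dave beats Frank beats Alice, a majority cycle.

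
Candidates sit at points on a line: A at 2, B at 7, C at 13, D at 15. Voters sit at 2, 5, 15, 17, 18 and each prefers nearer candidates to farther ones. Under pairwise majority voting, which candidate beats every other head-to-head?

With single-peaked preferences on a line, the Condorcet winner is the candidate closest to the median voter.
The median voter (position 15) is closest to D at 15.
Check: D vs A — voters closer to D: 3 of 5.

D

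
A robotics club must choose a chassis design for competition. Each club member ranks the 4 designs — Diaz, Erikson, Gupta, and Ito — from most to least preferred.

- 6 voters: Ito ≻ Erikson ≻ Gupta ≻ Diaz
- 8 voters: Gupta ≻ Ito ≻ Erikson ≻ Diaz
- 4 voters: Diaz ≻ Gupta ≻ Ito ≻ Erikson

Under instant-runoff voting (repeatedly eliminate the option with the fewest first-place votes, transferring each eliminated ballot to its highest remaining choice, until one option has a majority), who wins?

Gupta

Round 1: Gupta 8, Ito 6, Diaz 4, Erikson 0. Erikson has the fewest and is eliminated.
Round 2: Gupta 8, Ito 6, Diaz 4. Diaz has the fewest and is eliminated.
Round 3: Gupta 12, Ito 6. Gupta has a majority.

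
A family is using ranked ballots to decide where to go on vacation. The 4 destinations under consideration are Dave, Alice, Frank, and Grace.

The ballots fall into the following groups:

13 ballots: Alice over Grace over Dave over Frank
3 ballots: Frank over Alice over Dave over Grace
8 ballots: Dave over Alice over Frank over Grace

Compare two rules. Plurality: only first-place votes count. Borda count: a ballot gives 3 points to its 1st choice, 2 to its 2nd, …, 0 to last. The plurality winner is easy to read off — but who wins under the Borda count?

Plurality first-place counts: Dave 8, Alice 13, Frank 3, Grace 0 → Alice.
Borda totals: Dave 40, Alice 61, Frank 17, Grace 26 → Alice.

Alice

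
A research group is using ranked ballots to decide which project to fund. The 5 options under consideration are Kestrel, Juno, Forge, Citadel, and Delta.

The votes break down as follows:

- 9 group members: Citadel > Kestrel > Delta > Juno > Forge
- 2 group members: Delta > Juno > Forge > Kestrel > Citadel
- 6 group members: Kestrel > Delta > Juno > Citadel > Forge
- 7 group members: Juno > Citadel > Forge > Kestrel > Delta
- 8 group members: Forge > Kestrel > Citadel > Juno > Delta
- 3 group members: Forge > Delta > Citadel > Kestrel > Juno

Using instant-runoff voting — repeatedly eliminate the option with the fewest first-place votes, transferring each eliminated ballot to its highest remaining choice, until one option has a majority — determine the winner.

Round 1: Forge 11, Citadel 9, Juno 7, Kestrel 6, Delta 2. Delta has the fewest and is eliminated.
Round 2: Forge 11, Juno 9, Citadel 9, Kestrel 6. Kestrel has the fewest and is eliminated.
Round 3: Juno 15, Forge 11, Citadel 9. Citadel has the fewest and is eliminated.
Round 4: Juno 24, Forge 11. Juno has a majority.

Juno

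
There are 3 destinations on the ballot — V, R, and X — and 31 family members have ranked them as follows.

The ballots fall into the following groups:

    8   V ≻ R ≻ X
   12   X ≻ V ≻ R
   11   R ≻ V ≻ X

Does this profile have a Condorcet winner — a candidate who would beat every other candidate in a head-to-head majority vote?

Head-to-head results (31 voters total):
V vs R: V wins 20–11.
V vs X: V wins 19–12.
R vs X: R wins 19–12.
V beats each rival — R (20–11), X (19–12) — so V is the Condorcet winner.

Yes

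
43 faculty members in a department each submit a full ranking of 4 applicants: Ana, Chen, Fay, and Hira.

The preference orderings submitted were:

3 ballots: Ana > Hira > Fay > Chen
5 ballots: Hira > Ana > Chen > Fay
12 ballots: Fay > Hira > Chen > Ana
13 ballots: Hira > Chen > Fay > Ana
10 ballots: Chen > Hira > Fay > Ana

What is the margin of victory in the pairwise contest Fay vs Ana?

Ballots ranking Fay above Ana: 12+13+10 = 35.
Ballots ranking Ana above Fay: 3+5 = 8.
Fay wins 35–8, a margin of 27.

27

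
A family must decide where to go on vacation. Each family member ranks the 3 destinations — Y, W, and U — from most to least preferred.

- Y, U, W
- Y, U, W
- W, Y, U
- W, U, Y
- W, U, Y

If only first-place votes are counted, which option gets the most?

W

First-place vote totals:
  Y: 2
  W: 3
  U: 0
W has the most first-place votes.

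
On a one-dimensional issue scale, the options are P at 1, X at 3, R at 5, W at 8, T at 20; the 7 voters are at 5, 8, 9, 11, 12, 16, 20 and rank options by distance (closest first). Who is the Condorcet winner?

W

With single-peaked preferences on a line, the Condorcet winner is the candidate closest to the median voter.
The median voter (position 11) is closest to W at 8.
Check: W vs X — voters closer to W: 6 of 7.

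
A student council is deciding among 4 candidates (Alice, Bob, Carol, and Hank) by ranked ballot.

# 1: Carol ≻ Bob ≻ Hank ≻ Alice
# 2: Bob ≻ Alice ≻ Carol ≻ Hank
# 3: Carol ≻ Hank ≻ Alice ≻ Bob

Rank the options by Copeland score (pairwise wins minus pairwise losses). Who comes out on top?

Pairwise results:
  Alice vs Bob: Bob wins 2–1.
  Alice vs Carol: Carol wins 2–1.
  Alice vs Hank: Hank wins 2–1.
  Bob vs Carol: Carol wins 2–1.
  Bob vs Hank: Bob wins 2–1.
  Carol vs Hank: Carol wins 3–0.
Copeland scores (wins − losses):
  Alice: 0 − 3 = -3
  Bob: 2 − 1 = 1
  Carol: 3 − 0 = 3
  Hank: 1 − 2 = -1
Carol has the best Copeland score.

Carol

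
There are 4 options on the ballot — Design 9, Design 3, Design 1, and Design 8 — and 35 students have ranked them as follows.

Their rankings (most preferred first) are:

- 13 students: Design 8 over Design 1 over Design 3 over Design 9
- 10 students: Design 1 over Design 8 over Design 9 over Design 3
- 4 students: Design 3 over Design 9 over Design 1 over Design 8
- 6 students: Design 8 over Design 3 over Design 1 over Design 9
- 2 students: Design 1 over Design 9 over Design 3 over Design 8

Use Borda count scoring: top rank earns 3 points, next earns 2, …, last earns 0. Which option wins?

Borda scores:
  Design 9: 13·0 + 10·1 + 4·2 + 6·0 + 2·2 = 22
  Design 3: 13·1 + 10·0 + 4·3 + 6·2 + 2·1 = 39
  Design 1: 13·2 + 10·3 + 4·1 + 6·1 + 2·3 = 72
  Design 8: 13·3 + 10·2 + 4·0 + 6·3 + 2·0 = 77
Design 8 has the highest total.

Design 8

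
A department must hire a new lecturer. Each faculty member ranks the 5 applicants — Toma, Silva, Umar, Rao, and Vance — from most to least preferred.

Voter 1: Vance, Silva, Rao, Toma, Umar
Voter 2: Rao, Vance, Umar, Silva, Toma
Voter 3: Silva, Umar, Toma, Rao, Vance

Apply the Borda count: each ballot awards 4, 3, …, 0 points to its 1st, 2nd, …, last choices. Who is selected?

Borda scores:
  Toma: 1 + 0 + 2 = 3
  Silva: 3 + 1 + 4 = 8
  Umar: 0 + 2 + 3 = 5
  Rao: 2 + 4 + 1 = 7
  Vance: 4 + 3 + 0 = 7
Silva has the highest total.

Silva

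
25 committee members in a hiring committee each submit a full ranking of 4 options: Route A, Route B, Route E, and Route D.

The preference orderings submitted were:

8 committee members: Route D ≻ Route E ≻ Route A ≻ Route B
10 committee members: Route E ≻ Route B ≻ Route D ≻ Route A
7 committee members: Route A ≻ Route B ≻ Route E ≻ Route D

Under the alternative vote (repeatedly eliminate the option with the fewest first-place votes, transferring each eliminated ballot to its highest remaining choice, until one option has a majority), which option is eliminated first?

Round 1: Route E 10, Route D 8, Route A 7, Route B 0. Route B has the fewest and is eliminated.
Round 2: Route E 10, Route D 8, Route A 7. Route A has the fewest and is eliminated.
Round 3: Route E 17, Route D 8. Route E has a majority.

Route B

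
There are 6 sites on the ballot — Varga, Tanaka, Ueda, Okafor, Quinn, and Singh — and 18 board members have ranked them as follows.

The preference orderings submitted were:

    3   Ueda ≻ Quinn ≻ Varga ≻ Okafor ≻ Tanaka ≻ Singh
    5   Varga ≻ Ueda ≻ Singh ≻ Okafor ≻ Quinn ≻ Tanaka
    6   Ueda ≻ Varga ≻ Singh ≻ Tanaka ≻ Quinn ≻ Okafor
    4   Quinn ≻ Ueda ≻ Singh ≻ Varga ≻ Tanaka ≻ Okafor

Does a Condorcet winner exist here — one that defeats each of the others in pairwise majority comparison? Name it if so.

Head-to-head results (18 voters total):
Varga vs Tanaka: Varga wins 18–0.
Varga vs Ueda: Ueda wins 13–5.
Varga vs Okafor: Varga wins 18–0.
Varga vs Quinn: Varga wins 11–7.
Varga vs Singh: Varga wins 14–4.
Tanaka vs Ueda: Ueda wins 18–0.
Tanaka vs Okafor: Tanaka wins 10–8.
Tanaka vs Quinn: Quinn wins 12–6.
Tanaka vs Singh: Singh wins 15–3.
Ueda vs Okafor: Ueda wins 18–0.
Ueda vs Quinn: Ueda wins 14–4.
Ueda vs Singh: Ueda wins 18–0.
Okafor vs Quinn: Quinn wins 13–5.
Okafor vs Singh: Singh wins 15–3.
Quinn vs Singh: Singh wins 11–7.
Ueda beats each rival — Varga (13–5), Tanaka (18–0), Okafor (18–0), Quinn (14–4), Singh (18–0) — so Ueda is the Condorcet winner.

Ueda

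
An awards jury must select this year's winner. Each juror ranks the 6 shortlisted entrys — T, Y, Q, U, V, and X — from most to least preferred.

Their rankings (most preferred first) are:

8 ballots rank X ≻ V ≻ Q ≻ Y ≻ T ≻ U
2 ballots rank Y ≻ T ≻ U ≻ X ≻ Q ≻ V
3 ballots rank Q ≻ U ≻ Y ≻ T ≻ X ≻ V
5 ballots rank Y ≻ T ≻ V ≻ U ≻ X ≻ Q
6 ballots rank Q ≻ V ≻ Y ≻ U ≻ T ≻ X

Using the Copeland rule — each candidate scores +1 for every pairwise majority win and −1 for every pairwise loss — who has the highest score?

V

Pairwise results:
  T vs Y: Y wins 24–0.
  T vs Q: Q wins 17–7.
  T vs U: T wins 15–9.
  T vs V: V wins 14–10.
  T vs X: T wins 16–8.
  Y vs Q: Q wins 17–7.
  Y vs U: Y wins 21–3.
  Y vs V: V wins 14–10.
  Y vs X: Y wins 16–8.
  Q vs U: Q wins 17–7.
  Q vs V: V wins 13–11.
  Q vs X: X wins 15–9.
  U vs V: V wins 19–5.
  U vs X: U wins 16–8.
  V vs X: X wins 13–11.
Copeland scores (wins − losses):
  T: 2 − 3 = -1
  Y: 3 − 2 = 1
  Q: 3 − 2 = 1
  U: 1 − 4 = -3
  V: 4 − 1 = 3
  X: 2 − 3 = -1
V has the best Copeland score.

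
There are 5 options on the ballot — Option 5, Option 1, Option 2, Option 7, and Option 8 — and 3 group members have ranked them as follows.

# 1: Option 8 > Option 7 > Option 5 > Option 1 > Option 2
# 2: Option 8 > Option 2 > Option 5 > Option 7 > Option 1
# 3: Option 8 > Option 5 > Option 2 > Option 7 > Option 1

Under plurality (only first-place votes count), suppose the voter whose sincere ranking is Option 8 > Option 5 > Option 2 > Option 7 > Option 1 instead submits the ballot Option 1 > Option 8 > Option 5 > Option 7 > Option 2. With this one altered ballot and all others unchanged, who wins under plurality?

Option 8

First-place totals with the altered ballot: Option 5 0, Option 1 1, Option 2 0, Option 7 0, Option 8 2.
The winner is unchanged: still Option 8.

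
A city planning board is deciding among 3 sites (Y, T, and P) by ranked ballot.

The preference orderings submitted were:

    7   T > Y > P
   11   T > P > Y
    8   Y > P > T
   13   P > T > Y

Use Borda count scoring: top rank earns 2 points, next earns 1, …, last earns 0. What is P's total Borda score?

45

Borda scores:
  Y: 7·1 + 11·0 + 8·2 + 13·0 = 23
  T: 7·2 + 11·2 + 8·0 + 13·1 = 49
  P: 7·0 + 11·1 + 8·1 + 13·2 = 45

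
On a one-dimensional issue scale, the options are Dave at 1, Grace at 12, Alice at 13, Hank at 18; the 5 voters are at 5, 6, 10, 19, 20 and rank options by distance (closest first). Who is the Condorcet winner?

With single-peaked preferences on a line, the Condorcet winner is the candidate closest to the median voter.
The median voter (position 10) is closest to Grace at 12.
Check: Grace vs Hank — voters closer to Grace: 3 of 5.

Grace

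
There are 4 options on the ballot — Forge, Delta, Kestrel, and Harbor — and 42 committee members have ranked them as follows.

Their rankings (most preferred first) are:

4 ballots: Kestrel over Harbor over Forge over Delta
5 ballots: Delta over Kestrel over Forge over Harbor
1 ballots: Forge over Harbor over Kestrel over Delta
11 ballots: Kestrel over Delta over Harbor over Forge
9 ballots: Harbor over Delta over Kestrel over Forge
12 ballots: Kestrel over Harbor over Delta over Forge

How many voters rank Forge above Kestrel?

Ballots ranking Forge above Kestrel: 1.
Ballots ranking Kestrel above Forge: 4+5+11+9+12 = 41.
So 1 of 42 voters prefer Forge to Kestrel.

1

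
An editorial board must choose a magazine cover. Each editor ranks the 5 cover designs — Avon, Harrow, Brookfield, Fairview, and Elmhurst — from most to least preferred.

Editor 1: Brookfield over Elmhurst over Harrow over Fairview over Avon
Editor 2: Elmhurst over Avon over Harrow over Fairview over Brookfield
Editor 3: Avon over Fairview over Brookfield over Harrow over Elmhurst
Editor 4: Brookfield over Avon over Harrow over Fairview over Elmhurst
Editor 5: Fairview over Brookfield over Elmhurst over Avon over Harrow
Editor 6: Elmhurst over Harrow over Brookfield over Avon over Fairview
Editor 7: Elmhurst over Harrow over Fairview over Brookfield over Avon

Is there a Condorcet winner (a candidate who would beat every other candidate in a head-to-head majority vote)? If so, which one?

No Condorcet winner

Head-to-head results (7 voters total):
Avon vs Harrow: Avon wins 4–3.
Avon vs Brookfield: Brookfield wins 5–2.
Avon vs Fairview: Avon wins 4–3.
Avon vs Elmhurst: Elmhurst wins 5–2.
Harrow vs Brookfield: Brookfield wins 4–3.
Harrow vs Fairview: Harrow wins 5–2.
Harrow vs Elmhurst: Elmhurst wins 5–2.
Brookfield vs Fairview: Fairview wins 4–3.
Brookfield vs Elmhurst: Brookfield wins 4–3.
Fairview vs Elmhurst: Elmhurst wins 4–3.
No candidate beats all others: Avon beats Fairview beats Brookfield beats Avon, a majority cycle.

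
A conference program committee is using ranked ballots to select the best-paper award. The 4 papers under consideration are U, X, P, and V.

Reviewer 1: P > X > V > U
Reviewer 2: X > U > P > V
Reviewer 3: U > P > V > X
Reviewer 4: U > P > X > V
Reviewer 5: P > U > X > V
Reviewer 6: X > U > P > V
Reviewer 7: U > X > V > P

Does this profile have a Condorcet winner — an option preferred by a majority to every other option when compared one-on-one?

Yes

Head-to-head results (7 voters total):
U vs X: U wins 4–3.
U vs P: U wins 5–2.
U vs V: U wins 6–1.
X vs P: P wins 4–3.
X vs V: X wins 6–1.
P vs V: P wins 6–1.
U beats each rival — X (4–3), P (5–2), V (6–1) — so U is the Condorcet winner.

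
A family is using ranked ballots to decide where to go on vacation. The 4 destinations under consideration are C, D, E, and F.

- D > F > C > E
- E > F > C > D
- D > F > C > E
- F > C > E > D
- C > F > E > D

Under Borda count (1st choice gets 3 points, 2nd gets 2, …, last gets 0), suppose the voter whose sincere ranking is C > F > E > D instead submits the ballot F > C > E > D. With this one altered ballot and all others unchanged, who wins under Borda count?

F

Borda totals with the altered ballot: C 7, D 6, E 5, F 12.
The winner is unchanged: still F.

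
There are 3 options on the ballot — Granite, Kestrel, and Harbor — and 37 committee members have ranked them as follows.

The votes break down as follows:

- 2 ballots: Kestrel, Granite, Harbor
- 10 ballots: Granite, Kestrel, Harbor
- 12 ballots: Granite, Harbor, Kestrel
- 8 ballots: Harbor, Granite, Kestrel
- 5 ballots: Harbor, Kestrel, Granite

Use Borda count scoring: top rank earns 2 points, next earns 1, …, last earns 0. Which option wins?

Borda scores:
  Granite: 2·1 + 10·2 + 12·2 + 8·1 + 5·0 = 54
  Kestrel: 2·2 + 10·1 + 12·0 + 8·0 + 5·1 = 19
  Harbor: 2·0 + 10·0 + 12·1 + 8·2 + 5·2 = 38
Granite has the highest total.

Granite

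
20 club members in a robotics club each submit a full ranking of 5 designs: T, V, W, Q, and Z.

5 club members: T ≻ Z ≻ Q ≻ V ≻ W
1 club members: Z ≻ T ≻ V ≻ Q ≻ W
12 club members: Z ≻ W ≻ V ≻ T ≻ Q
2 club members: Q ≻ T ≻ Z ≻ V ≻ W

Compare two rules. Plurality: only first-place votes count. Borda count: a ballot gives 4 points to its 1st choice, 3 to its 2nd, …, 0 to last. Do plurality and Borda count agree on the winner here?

Plurality first-place counts: T 5, V 0, W 0, Q 2, Z 13 → Z.
Borda totals: T 41, V 33, W 36, Q 19, Z 71 → Z.
The two rules agree on Z.

Yes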